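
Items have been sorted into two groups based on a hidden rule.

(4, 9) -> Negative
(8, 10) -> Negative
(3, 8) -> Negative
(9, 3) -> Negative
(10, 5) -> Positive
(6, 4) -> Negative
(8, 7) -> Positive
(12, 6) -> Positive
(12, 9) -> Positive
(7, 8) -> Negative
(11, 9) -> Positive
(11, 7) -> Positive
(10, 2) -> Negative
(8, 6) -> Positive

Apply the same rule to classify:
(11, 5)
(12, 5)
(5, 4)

Positive, Positive, Negative

The rule appears to be: first > second AND sum ≥ 13.
(11, 5) — 11 > 5, 11+5 = 16, hence Positive. (12, 5) — 12 > 5, 12+5 = 17, hence Positive. (5, 4) — 5 > 4, 5+4 = 9, hence Negative.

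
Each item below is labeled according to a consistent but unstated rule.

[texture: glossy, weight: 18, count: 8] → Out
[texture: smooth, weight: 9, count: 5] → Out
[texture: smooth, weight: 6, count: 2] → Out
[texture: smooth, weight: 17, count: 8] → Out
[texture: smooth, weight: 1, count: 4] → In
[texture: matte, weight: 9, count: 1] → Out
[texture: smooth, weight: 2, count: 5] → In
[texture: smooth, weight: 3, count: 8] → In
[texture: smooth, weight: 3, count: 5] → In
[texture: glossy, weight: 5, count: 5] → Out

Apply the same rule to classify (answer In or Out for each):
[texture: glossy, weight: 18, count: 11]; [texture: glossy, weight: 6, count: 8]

Out, Out

Rule: weight ≤ 3. This holds for each 'In' example and fails for each 'Out' one.
[texture: glossy, weight: 18, count: 11]: Out (weight = 18).
[texture: glossy, weight: 6, count: 8]: Out (weight = 6).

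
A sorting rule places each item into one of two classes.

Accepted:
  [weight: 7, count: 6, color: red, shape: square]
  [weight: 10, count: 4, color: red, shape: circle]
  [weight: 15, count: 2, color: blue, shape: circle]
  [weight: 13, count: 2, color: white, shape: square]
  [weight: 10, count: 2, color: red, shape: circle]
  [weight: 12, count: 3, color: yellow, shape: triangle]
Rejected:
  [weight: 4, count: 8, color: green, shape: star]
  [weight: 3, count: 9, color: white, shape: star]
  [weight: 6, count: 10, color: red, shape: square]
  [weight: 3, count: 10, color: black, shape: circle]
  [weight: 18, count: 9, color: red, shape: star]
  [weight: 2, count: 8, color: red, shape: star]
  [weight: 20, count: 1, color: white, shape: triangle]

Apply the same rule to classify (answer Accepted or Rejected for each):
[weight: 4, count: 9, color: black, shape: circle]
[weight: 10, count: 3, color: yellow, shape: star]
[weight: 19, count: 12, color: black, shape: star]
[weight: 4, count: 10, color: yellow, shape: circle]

Rejected, Accepted, Rejected, Rejected

The common property of the 'Accepted' items is: count ≥ 2 AND count ≤ 6. No 'Rejected' item has it.
[weight: 4, count: 9, color: black, shape: circle]: Rejected (count = 9).
[weight: 10, count: 3, color: yellow, shape: star]: Accepted (count = 3).
[weight: 19, count: 12, color: black, shape: star]: Rejected (count = 12).
[weight: 4, count: 10, color: yellow, shape: circle]: Rejected (count = 10).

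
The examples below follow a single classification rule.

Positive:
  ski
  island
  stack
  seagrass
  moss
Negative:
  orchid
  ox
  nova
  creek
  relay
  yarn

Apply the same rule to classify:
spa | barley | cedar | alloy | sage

Positive, Negative, Negative, Negative, Positive

One predicate separates the groups cleanly: contains 's'.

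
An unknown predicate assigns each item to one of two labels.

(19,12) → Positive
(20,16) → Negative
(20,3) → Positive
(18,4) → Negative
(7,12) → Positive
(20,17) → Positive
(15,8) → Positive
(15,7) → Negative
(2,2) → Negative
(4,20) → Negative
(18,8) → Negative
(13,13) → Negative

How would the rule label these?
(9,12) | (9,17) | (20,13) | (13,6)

Positive, Negative, Positive, Positive

All 'Positive' examples share one property — sum is odd — and every 'Negative' example lacks it.
(9,12) → 9+12 = 21 → Positive.
(9,17) → 9+17 = 26 → Negative.
(20,13) → 20+13 = 33 → Positive.
(13,6) → 13+6 = 19 → Positive.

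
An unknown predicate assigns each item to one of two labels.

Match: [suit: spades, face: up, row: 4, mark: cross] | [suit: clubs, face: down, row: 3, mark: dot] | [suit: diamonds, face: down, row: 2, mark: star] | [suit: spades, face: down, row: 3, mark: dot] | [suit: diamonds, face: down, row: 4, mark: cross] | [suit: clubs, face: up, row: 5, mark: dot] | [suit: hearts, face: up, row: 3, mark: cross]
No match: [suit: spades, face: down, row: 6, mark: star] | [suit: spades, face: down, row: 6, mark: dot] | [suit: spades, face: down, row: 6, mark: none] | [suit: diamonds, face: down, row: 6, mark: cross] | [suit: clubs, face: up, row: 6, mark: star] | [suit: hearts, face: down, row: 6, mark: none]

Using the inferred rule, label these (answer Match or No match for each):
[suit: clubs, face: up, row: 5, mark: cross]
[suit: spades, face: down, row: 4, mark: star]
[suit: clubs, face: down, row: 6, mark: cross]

Match, Match, No match

The common property of the 'Match' items is: row ≤ 5. No 'No match' item has it.
[suit: clubs, face: up, row: 5, mark: cross] — row = 5, hence Match. [suit: spades, face: down, row: 4, mark: star] — row = 4, hence Match. [suit: clubs, face: down, row: 6, mark: cross] — row = 6, hence No match.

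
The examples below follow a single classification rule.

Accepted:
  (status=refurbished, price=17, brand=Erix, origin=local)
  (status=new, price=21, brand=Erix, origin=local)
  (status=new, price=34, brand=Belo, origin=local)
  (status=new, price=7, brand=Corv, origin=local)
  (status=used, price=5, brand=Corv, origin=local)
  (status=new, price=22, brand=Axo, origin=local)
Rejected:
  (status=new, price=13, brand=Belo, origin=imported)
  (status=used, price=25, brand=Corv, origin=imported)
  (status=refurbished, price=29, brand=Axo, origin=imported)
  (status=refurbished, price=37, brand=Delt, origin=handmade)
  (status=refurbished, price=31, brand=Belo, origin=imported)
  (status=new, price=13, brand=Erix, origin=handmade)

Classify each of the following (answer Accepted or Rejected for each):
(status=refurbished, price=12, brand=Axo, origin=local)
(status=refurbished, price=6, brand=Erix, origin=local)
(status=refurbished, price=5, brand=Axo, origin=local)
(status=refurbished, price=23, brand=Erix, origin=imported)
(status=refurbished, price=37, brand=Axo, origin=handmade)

Looking at the examples, the only property every 'Accepted' case has and every 'Rejected' case lacks is: origin is local.
(status=refurbished, price=12, brand=Axo, origin=local): Accepted (origin is local).
(status=refurbished, price=6, brand=Erix, origin=local): Accepted (origin is local).
(status=refurbished, price=5, brand=Axo, origin=local): Accepted (origin is local).
(status=refurbished, price=23, brand=Erix, origin=imported): Rejected (origin is imported).
(status=refurbished, price=37, brand=Axo, origin=handmade): Rejected (origin is handmade).

Accepted, Accepted, Accepted, Rejected, Rejected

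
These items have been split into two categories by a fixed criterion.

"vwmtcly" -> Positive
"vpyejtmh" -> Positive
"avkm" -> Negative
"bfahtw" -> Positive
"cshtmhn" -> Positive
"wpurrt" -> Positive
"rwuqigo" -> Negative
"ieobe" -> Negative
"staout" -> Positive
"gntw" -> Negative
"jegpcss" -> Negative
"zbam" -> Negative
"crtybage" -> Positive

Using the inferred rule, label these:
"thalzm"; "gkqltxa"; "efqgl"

Positive, Positive, Negative

One predicate separates the groups cleanly: length ≥ 5 AND contains 't'.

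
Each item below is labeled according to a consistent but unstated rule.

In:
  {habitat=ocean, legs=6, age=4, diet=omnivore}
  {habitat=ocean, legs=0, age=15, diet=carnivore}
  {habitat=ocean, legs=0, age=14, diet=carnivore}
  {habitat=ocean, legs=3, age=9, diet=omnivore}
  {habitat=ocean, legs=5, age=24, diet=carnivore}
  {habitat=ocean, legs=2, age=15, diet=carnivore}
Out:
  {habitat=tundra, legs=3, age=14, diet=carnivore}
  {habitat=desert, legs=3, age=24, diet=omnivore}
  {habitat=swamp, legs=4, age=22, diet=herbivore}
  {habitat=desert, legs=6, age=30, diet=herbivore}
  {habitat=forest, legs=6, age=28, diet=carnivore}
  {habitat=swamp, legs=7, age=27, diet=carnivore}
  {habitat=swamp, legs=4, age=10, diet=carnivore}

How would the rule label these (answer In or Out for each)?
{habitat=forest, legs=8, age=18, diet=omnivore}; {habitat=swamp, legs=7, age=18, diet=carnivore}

The rule appears to be: habitat is ocean.
{habitat=forest, legs=8, age=18, diet=omnivore} — habitat is forest, hence Out. {habitat=swamp, legs=7, age=18, diet=carnivore} — habitat is swamp, hence Out.

Out, Out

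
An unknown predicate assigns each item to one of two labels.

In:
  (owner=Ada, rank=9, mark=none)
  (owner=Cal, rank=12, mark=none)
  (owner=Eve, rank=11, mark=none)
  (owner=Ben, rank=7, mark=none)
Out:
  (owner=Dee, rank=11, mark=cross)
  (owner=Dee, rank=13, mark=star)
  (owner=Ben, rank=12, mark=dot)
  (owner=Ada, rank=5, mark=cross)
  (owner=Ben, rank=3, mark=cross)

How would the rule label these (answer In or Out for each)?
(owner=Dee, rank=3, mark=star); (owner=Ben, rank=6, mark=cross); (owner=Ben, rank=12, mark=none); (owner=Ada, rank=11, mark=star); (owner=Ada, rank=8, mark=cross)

Out, Out, In, Out, Out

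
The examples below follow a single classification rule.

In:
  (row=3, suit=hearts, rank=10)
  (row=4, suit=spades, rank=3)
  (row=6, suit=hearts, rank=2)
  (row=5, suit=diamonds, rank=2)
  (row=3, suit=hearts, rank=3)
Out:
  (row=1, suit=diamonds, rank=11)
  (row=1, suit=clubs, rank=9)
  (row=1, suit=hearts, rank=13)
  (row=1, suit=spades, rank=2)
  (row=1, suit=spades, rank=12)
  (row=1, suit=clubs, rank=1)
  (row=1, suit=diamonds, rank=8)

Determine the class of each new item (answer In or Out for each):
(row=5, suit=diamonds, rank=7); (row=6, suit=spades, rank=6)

Every 'In' example satisfies: row ≥ 3. None of the 'Out' examples do.

In, In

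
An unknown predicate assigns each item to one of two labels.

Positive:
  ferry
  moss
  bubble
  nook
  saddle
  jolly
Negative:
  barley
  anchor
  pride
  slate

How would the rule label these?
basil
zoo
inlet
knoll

Negative, Positive, Negative, Positive

The simplest hypothesis consistent with all the labels is: has a double letter.
basil: no doubled letter, fails the rule → Negative.
zoo: 'oo' doubled, has this property → Positive.
inlet: no doubled letter, fails the rule → Negative.
knoll: 'll' doubled, has this property → Positive.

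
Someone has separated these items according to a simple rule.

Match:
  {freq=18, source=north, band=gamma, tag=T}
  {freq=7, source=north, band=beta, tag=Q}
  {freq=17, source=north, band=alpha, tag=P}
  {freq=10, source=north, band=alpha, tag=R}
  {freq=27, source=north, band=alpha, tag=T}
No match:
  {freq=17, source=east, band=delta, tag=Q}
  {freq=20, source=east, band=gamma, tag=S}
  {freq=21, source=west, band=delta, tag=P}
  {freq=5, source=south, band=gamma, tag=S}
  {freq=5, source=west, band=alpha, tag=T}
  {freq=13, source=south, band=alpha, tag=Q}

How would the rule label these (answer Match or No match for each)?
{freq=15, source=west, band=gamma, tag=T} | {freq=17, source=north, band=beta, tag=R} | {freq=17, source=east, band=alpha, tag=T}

No match, Match, No match

A rule that fits every label: source is north — true of each 'Match' example, false of each 'No match' one.
{freq=15, source=west, band=gamma, tag=T} — source is west, hence No match. {freq=17, source=north, band=beta, tag=R} — source is north, hence Match. {freq=17, source=east, band=alpha, tag=T} — source is east, hence No match.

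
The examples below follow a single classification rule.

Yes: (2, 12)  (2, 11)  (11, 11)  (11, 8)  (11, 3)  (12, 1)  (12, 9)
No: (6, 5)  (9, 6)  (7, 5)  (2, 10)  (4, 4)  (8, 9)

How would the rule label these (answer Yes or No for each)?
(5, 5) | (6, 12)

The rule appears to be: max ≥ 11.
(5, 5) → max 5 → No.
(6, 12) → max 12 → Yes.

No, Yes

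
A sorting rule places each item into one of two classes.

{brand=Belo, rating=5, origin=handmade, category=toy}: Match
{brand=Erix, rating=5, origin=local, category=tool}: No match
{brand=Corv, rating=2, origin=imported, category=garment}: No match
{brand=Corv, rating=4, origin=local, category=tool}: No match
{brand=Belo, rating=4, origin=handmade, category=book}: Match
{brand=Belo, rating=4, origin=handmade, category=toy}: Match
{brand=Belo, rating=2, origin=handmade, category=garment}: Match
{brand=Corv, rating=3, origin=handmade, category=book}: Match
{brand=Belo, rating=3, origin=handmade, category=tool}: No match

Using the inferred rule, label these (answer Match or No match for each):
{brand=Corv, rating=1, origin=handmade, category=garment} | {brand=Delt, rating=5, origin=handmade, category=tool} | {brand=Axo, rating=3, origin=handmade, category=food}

Match, No match, Match

The classifier is using: category is not tool AND origin is handmade.
{brand=Corv, rating=1, origin=handmade, category=garment} — category is garment, origin is handmade, hence Match. {brand=Delt, rating=5, origin=handmade, category=tool} — category is tool, origin is handmade, hence No match. {brand=Axo, rating=3, origin=handmade, category=food} — category is food, origin is handmade, hence Match.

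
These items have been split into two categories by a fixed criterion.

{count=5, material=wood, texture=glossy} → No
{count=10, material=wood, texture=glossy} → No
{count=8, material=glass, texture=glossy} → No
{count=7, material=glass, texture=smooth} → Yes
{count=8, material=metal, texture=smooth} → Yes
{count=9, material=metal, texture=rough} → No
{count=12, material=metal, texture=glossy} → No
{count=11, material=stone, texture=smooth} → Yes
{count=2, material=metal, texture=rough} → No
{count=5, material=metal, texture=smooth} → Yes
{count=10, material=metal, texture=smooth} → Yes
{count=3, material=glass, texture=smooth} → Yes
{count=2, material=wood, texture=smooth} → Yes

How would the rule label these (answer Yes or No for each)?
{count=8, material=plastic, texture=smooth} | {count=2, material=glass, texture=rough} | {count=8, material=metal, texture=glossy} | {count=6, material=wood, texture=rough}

Yes, No, No, No

Comparing the two groups points to one rule — texture is smooth.
{count=8, material=plastic, texture=smooth} → texture is smooth → Yes. {count=2, material=glass, texture=rough} → texture is rough → No. {count=8, material=metal, texture=glossy} → texture is glossy → No. {count=6, material=wood, texture=rough} → texture is rough → No.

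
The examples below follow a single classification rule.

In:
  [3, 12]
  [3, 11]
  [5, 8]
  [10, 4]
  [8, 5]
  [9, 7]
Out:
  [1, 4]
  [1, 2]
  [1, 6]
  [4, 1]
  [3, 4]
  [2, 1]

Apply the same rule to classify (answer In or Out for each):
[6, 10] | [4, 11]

In, In

'In' ⟺ sum ≥ 13.
[6, 10] → 6+10 = 16 → In. [4, 11] → 4+11 = 15 → In.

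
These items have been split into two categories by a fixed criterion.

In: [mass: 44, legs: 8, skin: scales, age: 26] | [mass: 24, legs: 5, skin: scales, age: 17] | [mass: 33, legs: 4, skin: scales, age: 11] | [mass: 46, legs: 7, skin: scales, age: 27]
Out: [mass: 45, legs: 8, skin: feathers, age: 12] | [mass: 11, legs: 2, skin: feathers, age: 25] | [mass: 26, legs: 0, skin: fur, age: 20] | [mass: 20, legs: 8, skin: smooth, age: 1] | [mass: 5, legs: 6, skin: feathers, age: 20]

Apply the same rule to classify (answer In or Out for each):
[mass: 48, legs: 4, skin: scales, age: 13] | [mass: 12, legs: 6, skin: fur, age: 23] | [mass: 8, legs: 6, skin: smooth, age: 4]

The rule appears to be: skin is scales.

In, Out, Out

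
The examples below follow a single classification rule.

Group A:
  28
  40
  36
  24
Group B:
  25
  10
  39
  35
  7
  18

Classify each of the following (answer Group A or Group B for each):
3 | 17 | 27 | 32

Group B, Group B, Group B, Group A

Looking at the examples, the only property every 'Group A' case has and every 'Group B' case lacks is: multiple of 4.
3: Group B (3 = 4·0 + 3). 17: Group B (17 = 4·4 + 1). 27: Group B (27 = 4·6 + 3). 32: Group A (32 = 4·8).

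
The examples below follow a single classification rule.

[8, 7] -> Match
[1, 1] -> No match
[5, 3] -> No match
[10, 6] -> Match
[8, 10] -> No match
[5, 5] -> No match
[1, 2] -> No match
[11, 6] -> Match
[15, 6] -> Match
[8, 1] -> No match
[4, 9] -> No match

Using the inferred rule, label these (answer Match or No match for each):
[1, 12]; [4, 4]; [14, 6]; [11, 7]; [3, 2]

The distinguishing property — first > second AND sum ≥ 10 — holds for all the 'Match' cases and none of the 'No match' cases.
No match: [1, 12], since 1 < 12, 1+12 = 13.
No match: [4, 4], since 4 = 4, 4+4 = 8.
Match: [14, 6], since 14 > 6, 14+6 = 20.
Match: [11, 7], since 11 > 7, 11+7 = 18.
No match: [3, 2], since 3 > 2, 3+2 = 5.

No match, No match, Match, Match, No match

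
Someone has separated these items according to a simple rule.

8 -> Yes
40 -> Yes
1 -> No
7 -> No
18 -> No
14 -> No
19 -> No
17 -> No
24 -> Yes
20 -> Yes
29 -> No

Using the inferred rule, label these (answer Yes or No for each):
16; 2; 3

Yes, No, No

Rule: multiple of 4. This holds for each 'Yes' example and fails for each 'No' one.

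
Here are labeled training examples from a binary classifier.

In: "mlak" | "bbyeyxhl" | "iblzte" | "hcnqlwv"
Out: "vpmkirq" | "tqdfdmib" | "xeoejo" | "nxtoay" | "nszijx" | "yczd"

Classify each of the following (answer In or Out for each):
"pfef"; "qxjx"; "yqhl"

One predicate separates the groups cleanly: contains 'l'.
"pfef": no 'l' — doesn't qualify, so Out.
"qxjx": no 'l' — doesn't qualify, so Out.
"yqhl": has 'l' — checks out, so In.

Out, Out, In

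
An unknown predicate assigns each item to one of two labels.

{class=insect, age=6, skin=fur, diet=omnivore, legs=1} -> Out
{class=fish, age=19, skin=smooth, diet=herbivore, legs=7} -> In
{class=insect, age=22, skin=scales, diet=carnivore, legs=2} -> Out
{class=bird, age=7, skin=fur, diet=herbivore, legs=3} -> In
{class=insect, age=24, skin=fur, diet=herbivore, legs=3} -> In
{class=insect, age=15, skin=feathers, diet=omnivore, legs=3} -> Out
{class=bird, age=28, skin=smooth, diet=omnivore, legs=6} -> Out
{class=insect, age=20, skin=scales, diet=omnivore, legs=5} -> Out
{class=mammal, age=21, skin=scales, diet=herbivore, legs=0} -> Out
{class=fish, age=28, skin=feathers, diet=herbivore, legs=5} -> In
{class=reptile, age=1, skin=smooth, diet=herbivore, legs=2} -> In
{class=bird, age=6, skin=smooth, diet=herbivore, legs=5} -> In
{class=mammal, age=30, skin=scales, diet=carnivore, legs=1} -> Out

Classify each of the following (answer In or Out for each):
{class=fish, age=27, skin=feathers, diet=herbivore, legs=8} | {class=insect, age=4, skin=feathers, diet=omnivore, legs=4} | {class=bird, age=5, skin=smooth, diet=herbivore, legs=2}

In, Out, In

The pattern is that an item is 'In' exactly when: diet is herbivore AND legs ≥ 1.
{class=fish, age=27, skin=feathers, diet=herbivore, legs=8} → diet is herbivore, legs = 8 → In. {class=insect, age=4, skin=feathers, diet=omnivore, legs=4} → diet is omnivore, legs = 4 → Out. {class=bird, age=5, skin=smooth, diet=herbivore, legs=2} → diet is herbivore, legs = 2 → In.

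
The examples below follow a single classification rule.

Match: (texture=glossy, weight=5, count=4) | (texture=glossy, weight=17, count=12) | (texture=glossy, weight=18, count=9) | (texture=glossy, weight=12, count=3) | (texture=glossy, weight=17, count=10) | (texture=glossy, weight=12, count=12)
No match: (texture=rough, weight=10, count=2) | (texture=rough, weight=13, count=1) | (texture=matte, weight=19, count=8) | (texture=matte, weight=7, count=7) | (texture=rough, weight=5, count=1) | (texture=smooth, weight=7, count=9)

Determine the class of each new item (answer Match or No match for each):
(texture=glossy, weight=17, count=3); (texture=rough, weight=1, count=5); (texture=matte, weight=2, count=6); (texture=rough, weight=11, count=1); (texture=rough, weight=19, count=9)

Match, No match, No match, No match, No match

The classifier is using: texture is glossy.
Match: (texture=glossy, weight=17, count=3), since texture is glossy. No match: (texture=rough, weight=1, count=5), since texture is rough. No match: (texture=matte, weight=2, count=6), since texture is matte. No match: (texture=rough, weight=11, count=1), since texture is rough. No match: (texture=rough, weight=19, count=9), since texture is rough.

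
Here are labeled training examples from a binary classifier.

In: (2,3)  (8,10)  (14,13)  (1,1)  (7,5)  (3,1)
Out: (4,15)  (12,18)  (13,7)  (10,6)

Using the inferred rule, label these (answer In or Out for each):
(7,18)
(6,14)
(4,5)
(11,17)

Out, Out, In, Out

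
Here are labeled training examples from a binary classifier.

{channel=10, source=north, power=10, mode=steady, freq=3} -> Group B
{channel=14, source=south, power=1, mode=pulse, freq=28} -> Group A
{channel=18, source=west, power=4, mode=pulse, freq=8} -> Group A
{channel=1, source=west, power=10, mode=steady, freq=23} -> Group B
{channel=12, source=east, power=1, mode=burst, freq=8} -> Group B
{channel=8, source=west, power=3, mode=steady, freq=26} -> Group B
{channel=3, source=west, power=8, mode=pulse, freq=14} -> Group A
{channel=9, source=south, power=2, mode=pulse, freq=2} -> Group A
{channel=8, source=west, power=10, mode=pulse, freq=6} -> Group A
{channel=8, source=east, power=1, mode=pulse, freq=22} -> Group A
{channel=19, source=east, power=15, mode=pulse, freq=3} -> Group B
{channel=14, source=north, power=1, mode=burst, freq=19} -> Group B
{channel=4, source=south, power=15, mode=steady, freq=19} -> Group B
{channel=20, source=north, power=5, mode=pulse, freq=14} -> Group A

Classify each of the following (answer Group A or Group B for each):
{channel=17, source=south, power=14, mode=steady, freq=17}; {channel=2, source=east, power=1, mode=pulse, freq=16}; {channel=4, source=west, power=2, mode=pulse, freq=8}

The classifier is using: mode is pulse AND power ≤ 10.

Group B, Group A, Group A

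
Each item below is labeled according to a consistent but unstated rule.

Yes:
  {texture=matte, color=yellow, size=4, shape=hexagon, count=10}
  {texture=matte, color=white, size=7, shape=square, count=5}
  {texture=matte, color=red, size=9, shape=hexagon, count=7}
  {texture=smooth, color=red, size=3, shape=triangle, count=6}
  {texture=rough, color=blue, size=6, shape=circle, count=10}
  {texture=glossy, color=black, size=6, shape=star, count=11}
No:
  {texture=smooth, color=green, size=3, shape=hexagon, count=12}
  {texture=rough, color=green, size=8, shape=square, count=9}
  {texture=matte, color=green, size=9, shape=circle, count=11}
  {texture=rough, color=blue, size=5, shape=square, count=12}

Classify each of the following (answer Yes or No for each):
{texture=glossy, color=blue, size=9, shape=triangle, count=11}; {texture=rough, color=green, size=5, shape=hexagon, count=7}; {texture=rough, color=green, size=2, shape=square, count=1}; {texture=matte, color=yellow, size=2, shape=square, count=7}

Yes, No, No, Yes

The simplest hypothesis consistent with all the labels is: color is not green AND count ≤ 11.
Yes: {texture=glossy, color=blue, size=9, shape=triangle, count=11}, since color is blue, count = 11.
No: {texture=rough, color=green, size=5, shape=hexagon, count=7}, since color is green, count = 7.
No: {texture=rough, color=green, size=2, shape=square, count=1}, since color is green, count = 1.
Yes: {texture=matte, color=yellow, size=2, shape=square, count=7}, since color is yellow, count = 7.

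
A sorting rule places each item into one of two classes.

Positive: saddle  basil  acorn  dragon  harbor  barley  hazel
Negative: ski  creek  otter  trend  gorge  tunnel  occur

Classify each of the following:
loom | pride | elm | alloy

Negative, Negative, Negative, Positive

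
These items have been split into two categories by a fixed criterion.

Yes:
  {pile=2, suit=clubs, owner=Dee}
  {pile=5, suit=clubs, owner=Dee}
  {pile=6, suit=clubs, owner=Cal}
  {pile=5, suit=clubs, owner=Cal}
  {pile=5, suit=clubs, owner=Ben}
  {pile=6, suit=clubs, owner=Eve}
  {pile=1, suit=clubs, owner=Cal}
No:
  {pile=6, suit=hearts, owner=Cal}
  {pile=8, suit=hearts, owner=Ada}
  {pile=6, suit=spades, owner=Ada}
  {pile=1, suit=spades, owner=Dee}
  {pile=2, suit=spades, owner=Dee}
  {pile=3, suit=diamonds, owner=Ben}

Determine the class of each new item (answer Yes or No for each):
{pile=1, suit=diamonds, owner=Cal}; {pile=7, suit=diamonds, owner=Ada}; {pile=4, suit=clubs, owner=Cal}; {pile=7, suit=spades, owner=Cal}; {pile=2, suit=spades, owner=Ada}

The rule appears to be: suit is clubs.

No, No, Yes, No, No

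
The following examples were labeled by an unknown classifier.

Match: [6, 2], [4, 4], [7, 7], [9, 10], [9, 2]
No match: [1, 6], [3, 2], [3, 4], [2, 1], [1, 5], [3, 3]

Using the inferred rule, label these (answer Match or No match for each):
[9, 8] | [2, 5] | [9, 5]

Match, No match, Match

All 'Match' examples share one property — sum ≥ 8 — and every 'No match' example lacks it.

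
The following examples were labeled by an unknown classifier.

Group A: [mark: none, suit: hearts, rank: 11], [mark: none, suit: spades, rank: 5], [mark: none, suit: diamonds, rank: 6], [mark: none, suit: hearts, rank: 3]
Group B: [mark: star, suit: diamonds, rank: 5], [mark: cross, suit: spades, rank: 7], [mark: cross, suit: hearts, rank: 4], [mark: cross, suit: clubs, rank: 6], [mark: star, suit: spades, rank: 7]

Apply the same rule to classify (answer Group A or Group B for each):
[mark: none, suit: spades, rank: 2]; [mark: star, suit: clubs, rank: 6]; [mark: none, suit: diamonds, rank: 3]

Group A, Group B, Group A

'Group A' ⟺ mark is none.
[mark: none, suit: spades, rank: 2] → mark is none → Group A. [mark: star, suit: clubs, rank: 6] → mark is star → Group B. [mark: none, suit: diamonds, rank: 3] → mark is none → Group A.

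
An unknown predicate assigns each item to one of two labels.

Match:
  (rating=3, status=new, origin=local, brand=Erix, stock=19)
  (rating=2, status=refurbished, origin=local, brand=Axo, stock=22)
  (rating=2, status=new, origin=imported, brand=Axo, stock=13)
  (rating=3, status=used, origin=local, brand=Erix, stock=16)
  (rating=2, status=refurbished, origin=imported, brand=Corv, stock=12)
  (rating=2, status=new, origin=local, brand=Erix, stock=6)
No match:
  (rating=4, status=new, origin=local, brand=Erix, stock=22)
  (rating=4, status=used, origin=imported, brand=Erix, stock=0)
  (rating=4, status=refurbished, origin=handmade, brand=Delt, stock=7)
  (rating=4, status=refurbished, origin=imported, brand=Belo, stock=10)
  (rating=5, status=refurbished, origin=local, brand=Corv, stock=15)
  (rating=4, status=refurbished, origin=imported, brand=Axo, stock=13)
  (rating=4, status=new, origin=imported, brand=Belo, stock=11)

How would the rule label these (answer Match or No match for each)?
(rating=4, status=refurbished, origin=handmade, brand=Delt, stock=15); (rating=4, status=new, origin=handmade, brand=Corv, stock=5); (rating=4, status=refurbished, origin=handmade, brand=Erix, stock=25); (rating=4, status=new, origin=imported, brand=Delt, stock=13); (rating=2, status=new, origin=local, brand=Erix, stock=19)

All 'Match' examples share one property — rating ≤ 3 — and every 'No match' example lacks it.

No match, No match, No match, No match, Match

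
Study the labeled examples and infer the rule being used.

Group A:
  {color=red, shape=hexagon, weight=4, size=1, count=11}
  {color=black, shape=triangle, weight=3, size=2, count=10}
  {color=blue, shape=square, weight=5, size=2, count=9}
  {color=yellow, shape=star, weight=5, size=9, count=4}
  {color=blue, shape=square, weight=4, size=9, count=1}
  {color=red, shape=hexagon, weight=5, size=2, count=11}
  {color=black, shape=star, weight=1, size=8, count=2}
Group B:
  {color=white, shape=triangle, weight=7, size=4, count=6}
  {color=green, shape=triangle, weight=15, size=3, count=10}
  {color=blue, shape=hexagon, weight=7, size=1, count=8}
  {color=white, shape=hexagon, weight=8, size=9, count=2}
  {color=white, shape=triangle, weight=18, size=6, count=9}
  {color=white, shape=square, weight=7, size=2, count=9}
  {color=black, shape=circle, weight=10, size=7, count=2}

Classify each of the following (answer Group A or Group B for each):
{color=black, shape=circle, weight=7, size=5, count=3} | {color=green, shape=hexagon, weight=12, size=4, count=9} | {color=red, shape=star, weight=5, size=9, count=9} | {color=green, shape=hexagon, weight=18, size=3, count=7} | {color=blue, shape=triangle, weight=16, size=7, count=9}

Group B, Group B, Group A, Group B, Group B

All 'Group A' examples share one property — weight ≤ 5 — and every 'Group B' example lacks it.
{color=black, shape=circle, weight=7, size=5, count=3}: Group B (weight = 7).
{color=green, shape=hexagon, weight=12, size=4, count=9}: Group B (weight = 12).
{color=red, shape=star, weight=5, size=9, count=9}: Group A (weight = 5).
{color=green, shape=hexagon, weight=18, size=3, count=7}: Group B (weight = 18).
{color=blue, shape=triangle, weight=16, size=7, count=9}: Group B (weight = 16).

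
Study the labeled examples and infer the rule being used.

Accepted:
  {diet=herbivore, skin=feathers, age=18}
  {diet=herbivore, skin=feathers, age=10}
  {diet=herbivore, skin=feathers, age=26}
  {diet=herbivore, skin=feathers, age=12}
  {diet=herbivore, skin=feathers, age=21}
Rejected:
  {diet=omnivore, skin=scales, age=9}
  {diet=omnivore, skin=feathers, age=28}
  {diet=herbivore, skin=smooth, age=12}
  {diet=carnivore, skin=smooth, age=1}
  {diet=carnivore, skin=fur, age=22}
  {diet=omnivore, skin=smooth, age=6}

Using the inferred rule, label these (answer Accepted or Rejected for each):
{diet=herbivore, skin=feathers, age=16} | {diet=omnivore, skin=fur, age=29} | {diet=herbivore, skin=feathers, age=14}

Accepted, Rejected, Accepted

One predicate separates the groups cleanly: diet is herbivore AND skin is feathers.
{diet=herbivore, skin=feathers, age=16}: Accepted (diet is herbivore, skin is feathers).
{diet=omnivore, skin=fur, age=29}: Rejected (diet is omnivore, skin is fur).
{diet=herbivore, skin=feathers, age=14}: Accepted (diet is herbivore, skin is feathers).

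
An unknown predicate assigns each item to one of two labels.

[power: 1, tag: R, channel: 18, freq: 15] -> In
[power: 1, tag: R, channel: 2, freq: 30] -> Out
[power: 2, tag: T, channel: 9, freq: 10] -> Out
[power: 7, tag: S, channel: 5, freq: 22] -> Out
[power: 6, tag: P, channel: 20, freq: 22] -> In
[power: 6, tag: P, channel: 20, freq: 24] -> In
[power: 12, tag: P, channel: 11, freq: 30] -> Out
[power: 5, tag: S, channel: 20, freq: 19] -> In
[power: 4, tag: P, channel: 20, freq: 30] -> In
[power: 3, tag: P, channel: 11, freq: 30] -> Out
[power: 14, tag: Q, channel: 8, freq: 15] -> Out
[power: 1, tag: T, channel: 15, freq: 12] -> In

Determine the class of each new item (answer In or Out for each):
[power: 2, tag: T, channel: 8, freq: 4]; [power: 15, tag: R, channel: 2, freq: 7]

The rule appears to be: channel ≥ 15.
[power: 2, tag: T, channel: 8, freq: 4] — channel = 8, hence Out.
[power: 15, tag: R, channel: 2, freq: 7] — channel = 2, hence Out.

Out, Out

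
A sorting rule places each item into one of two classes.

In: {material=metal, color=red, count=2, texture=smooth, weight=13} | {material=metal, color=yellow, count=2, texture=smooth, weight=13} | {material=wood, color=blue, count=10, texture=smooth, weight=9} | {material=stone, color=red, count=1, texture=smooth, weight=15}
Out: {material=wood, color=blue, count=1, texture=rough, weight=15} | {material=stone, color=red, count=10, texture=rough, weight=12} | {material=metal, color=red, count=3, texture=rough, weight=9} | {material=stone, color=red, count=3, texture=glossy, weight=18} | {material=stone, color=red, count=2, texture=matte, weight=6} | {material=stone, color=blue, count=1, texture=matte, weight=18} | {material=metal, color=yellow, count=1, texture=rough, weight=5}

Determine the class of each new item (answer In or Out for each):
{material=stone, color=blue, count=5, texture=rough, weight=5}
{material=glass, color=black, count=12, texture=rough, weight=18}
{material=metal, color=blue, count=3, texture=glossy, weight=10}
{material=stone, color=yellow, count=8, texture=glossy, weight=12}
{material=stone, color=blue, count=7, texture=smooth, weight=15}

Out, Out, Out, Out, In

Rule: texture is smooth. This holds for each 'In' example and fails for each 'Out' one.
{material=stone, color=blue, count=5, texture=rough, weight=5} → texture is rough → Out. {material=glass, color=black, count=12, texture=rough, weight=18} → texture is rough → Out. {material=metal, color=blue, count=3, texture=glossy, weight=10} → texture is glossy → Out. {material=stone, color=yellow, count=8, texture=glossy, weight=12} → texture is glossy → Out. {material=stone, color=blue, count=7, texture=smooth, weight=15} → texture is smooth → In.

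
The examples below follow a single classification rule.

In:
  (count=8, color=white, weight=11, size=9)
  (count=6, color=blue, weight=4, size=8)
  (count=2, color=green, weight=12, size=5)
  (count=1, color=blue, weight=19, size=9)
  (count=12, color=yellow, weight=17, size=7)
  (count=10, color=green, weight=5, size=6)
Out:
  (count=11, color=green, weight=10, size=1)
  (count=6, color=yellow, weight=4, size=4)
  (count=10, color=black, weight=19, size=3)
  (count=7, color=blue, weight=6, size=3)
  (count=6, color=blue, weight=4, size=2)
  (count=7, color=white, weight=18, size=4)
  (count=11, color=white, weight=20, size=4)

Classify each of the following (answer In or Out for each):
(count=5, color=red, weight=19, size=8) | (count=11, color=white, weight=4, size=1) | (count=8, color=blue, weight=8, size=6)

'In' ⟺ size ≥ 5.
(count=5, color=red, weight=19, size=8): size = 8, satisfies this → In.
(count=11, color=white, weight=4, size=1): size = 1, does not satisfy this → Out.
(count=8, color=blue, weight=8, size=6): size = 6, satisfies this → In.

In, Out, In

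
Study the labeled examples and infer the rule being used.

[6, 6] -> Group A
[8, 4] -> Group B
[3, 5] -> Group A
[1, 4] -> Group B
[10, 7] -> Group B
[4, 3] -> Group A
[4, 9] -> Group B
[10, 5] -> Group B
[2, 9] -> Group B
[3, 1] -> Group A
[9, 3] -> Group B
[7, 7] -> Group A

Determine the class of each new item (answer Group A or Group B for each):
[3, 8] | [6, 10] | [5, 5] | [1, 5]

Group B, Group B, Group A, Group B

All 'Group A' examples share one property — |first − second| ≤ 2 — and every 'Group B' example lacks it.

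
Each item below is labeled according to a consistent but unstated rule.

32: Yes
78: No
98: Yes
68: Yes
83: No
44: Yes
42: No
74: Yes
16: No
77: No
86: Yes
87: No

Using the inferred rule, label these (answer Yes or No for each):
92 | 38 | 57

The pattern is that an item is 'Yes' exactly when: ≡ 2 (mod 6).
92: 92 mod 6 = 2, fits → Yes. 38: 38 mod 6 = 2, fits → Yes. 57: 57 mod 6 = 3, does not satisfy this → No.

Yes, Yes, No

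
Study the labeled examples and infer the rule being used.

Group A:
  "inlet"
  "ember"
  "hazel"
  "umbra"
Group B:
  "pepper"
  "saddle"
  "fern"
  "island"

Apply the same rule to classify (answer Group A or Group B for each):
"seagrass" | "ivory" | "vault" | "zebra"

Rule: odd length. This holds for each 'Group A' example and fails for each 'Group B' one.
"seagrass": length 8 — fails the rule, so Group B. "ivory": length 5 — passes, so Group A. "vault": length 5 — passes, so Group A. "zebra": length 5 — passes, so Group A.

Group B, Group A, Group A, Group A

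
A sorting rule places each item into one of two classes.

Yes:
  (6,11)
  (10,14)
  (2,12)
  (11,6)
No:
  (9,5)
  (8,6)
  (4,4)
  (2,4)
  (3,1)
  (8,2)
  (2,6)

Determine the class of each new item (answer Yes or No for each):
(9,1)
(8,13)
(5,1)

No, Yes, No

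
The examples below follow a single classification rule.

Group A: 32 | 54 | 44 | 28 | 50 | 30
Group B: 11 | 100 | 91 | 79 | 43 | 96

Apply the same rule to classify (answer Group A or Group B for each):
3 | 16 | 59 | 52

Every 'Group A' example satisfies: even AND at most 54. None of the 'Group B' examples do.
3 — 3 is odd, 3 ≤ 54, hence Group B.
16 — 16 is even, 16 ≤ 54, hence Group A.
59 — 59 is odd, 59 > 54, hence Group B.
52 — 52 is even, 52 ≤ 54, hence Group A.

Group B, Group A, Group B, Group A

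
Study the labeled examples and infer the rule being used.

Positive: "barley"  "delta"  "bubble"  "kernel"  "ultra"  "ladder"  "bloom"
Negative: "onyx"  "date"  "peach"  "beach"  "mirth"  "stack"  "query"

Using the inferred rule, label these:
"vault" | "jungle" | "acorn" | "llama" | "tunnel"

The simplest hypothesis consistent with all the labels is: contains 'l'.
"vault": Positive (has 'l').
"jungle": Positive (has 'l').
"acorn": Negative (no 'l').
"llama": Positive (has 'l').
"tunnel": Positive (has 'l').

Positive, Positive, Negative, Positive, Positive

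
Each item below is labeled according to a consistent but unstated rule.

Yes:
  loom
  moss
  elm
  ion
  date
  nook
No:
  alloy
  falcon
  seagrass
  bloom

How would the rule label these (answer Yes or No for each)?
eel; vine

Yes, Yes

'Yes' ⟺ length ≤ 4.
eel: length 3 — satisfies this, so Yes. vine: length 4 — satisfies this, so Yes.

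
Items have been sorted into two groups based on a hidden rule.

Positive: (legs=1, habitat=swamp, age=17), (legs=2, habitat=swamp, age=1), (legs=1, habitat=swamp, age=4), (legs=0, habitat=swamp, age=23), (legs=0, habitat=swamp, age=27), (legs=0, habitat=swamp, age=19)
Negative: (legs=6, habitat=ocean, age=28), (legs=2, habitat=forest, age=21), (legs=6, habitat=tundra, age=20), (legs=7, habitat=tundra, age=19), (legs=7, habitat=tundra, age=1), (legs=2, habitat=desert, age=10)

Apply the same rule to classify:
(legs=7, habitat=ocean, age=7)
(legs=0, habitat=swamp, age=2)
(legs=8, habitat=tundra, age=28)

Negative, Positive, Negative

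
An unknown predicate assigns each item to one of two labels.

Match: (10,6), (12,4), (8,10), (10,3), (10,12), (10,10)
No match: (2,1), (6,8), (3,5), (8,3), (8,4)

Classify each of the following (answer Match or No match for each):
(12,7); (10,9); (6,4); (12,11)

Match, Match, No match, Match

The simplest hypothesis consistent with all the labels is: max ≥ 10.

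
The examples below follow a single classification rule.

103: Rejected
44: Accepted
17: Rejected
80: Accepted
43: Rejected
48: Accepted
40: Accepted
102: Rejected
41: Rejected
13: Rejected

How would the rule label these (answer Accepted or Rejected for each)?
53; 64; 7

Rejected, Accepted, Rejected

Every 'Accepted' example satisfies: multiple of 4. None of the 'Rejected' examples do.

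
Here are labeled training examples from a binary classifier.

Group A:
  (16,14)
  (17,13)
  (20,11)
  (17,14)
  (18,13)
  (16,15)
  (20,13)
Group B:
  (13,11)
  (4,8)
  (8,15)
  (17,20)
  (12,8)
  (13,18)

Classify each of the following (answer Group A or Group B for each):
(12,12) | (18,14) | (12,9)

Group B, Group A, Group B

One predicate separates the groups cleanly: first > second AND sum ≥ 30.
(12,12) → 12 = 12, 12+12 = 24 → Group B.
(18,14) → 18 > 14, 18+14 = 32 → Group A.
(12,9) → 12 > 9, 12+9 = 21 → Group B.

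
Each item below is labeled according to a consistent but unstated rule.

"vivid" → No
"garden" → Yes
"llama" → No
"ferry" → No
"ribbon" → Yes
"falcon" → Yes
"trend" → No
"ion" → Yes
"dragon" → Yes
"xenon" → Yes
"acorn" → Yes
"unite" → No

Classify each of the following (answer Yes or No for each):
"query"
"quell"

The rule appears to be: ends with 'n'.
No: "query", since ends with 'y'.
No: "quell", since ends with 'l'.

No, No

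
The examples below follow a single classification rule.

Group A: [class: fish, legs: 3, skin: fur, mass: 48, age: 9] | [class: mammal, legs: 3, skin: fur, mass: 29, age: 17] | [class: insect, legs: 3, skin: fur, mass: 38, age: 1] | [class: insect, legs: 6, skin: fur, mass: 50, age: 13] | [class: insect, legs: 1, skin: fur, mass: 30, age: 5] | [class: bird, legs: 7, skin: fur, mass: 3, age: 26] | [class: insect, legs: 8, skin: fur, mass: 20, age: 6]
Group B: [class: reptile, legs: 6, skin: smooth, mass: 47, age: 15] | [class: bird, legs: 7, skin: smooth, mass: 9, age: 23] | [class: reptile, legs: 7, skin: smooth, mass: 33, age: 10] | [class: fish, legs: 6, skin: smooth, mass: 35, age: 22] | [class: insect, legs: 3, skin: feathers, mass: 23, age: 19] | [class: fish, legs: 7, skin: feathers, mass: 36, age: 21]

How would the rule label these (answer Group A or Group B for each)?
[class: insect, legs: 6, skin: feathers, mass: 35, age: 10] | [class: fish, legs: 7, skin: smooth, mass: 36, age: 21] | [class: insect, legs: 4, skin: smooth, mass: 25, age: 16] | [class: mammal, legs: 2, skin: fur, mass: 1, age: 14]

Looking at the examples, the only property every 'Group A' case has and every 'Group B' case lacks is: skin is fur.
[class: insect, legs: 6, skin: feathers, mass: 35, age: 10]: Group B (skin is feathers).
[class: fish, legs: 7, skin: smooth, mass: 36, age: 21]: Group B (skin is smooth).
[class: insect, legs: 4, skin: smooth, mass: 25, age: 16]: Group B (skin is smooth).
[class: mammal, legs: 2, skin: fur, mass: 1, age: 14]: Group A (skin is fur).

Group B, Group B, Group B, Group A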